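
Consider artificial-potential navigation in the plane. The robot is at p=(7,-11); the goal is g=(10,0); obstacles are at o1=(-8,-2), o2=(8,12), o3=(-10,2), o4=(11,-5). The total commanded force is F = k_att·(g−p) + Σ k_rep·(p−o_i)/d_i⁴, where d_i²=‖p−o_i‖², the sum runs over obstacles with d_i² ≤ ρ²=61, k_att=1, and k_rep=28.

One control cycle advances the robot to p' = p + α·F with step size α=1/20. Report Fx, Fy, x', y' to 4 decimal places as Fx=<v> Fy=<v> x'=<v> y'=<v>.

F_att = 1·(g−p) = 1·(3,11) = (3.0000,11.0000)
o1: d²=306 > ρ²=61 → inactive
o2: d²=530 > ρ²=61 → inactive
o3: d²=458 > ρ²=61 → inactive
o4: d²=52 ≤ ρ²=61; F_rep = 28·(-4,-6)/52² = (-0.0414,-0.0621)
F = F_att + ΣF_rep = (2.9586,10.9379)
p' = p + 1/20·F = (7.1479,-10.4531)

Fx=2.9586 Fy=10.9379 x'=7.1479 y'=-10.4531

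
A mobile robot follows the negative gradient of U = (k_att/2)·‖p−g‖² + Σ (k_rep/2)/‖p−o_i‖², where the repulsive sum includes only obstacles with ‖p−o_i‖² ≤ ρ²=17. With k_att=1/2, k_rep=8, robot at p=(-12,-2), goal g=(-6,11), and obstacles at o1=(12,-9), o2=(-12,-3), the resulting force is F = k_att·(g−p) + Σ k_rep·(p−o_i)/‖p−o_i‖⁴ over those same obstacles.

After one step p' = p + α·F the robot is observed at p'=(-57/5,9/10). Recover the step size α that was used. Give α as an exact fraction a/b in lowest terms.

α = 1/5

F_att = 1/2·(g−p) = 1/2·(6,13) = (3.0000,6.5000)
o1: d²=625 > ρ²=17 → inactive
o2: d²=1 ≤ ρ²=17; F_rep = 8·(0,1)/1² = (0.0000,8.0000)
F = F_att + ΣF_rep = (3.0000,14.5000)
Δp = p'−p = (0.6000,2.9000); α = Δx/Fx = (3/5) / (3) = 1/5
check: Δy/Fy = (29/10) / (29/2) = 1/5 ✓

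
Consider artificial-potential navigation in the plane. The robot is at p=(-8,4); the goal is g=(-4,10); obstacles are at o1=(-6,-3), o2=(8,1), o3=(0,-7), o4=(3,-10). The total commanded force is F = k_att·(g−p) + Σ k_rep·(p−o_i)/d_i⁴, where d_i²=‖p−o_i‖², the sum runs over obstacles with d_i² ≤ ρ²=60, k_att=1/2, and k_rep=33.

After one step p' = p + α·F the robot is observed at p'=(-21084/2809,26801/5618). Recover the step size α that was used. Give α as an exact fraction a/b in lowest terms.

α = 1/4

F_att = 1/2·(g−p) = 1/2·(4,6) = (2.0000,3.0000)
o1: d²=53 ≤ ρ²=60; F_rep = 33·(-2,7)/53² = (-0.0235,0.0822)
o2: d²=265 > ρ²=60 → inactive
o3: d²=185 > ρ²=60 → inactive
o4: d²=317 > ρ²=60 → inactive
F = F_att + ΣF_rep = (1.9765,3.0822)
Δp = p'−p = (0.4941,0.7706); α = Δx/Fx = (1388/2809) / (5552/2809) = 1/4
check: Δy/Fy = (4329/5618) / (8658/2809) = 1/4 ✓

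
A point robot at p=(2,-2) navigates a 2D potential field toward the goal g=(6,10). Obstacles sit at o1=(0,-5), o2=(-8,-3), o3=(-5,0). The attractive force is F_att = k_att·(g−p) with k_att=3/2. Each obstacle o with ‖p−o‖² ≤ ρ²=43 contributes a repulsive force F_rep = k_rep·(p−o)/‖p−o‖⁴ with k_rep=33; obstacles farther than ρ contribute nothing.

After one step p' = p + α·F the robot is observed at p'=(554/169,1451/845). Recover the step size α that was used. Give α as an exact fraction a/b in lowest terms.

F_att = 3/2·(g−p) = 3/2·(4,12) = (6.0000,18.0000)
o1: d²=13 ≤ ρ²=43; F_rep = 33·(2,3)/13² = (0.3905,0.5858)
o2: d²=101 > ρ²=43 → inactive
o3: d²=53 > ρ²=43 → inactive
F = F_att + ΣF_rep = (6.3905,18.5858)
Δp = p'−p = (1.2781,3.7172); α = Δx/Fx = (216/169) / (1080/169) = 1/5
check: Δy/Fy = (3141/845) / (3141/169) = 1/5 ✓

α = 1/5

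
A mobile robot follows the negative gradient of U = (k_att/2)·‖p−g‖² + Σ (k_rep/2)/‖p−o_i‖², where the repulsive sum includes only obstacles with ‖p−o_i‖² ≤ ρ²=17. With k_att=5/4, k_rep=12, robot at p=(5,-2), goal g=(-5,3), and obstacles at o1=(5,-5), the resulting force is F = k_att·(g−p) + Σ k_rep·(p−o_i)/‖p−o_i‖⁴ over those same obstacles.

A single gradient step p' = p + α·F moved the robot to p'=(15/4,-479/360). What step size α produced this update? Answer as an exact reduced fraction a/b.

F_att = 5/4·(g−p) = 5/4·(-10,5) = (-12.5000,6.2500)
o1: d²=9 ≤ ρ²=17; F_rep = 12·(0,3)/9² = (0.0000,0.4444)
F = F_att + ΣF_rep = (-12.5000,6.6944)
Δp = p'−p = (-1.2500,0.6694); α = Δx/Fx = (-5/4) / (-25/2) = 1/10
check: Δy/Fy = (241/360) / (241/36) = 1/10 ✓

α = 1/10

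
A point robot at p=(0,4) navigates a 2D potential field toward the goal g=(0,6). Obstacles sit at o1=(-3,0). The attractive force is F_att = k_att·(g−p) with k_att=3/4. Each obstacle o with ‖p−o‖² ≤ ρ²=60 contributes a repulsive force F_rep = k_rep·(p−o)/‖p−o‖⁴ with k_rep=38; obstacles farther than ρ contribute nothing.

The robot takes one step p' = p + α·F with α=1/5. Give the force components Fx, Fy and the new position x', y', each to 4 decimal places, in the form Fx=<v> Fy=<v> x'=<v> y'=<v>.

Fx=0.1824 Fy=1.7432 x'=0.0365 y'=4.3486

F_att = 3/4·(g−p) = 3/4·(0,2) = (0.0000,1.5000)
o1: d²=25 ≤ ρ²=60; F_rep = 38·(3,4)/25² = (0.1824,0.2432)
F = F_att + ΣF_rep = (0.1824,1.7432)
p' = p + 1/5·F = (0.0365,4.3486)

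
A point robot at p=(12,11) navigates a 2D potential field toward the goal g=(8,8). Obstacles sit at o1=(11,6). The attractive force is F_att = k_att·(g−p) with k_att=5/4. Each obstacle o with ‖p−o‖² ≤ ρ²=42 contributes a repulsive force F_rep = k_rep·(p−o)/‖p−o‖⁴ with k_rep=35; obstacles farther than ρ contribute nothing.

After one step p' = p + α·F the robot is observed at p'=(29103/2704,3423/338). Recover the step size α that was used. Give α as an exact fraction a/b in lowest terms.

α = 1/4

F_att = 5/4·(g−p) = 5/4·(-4,-3) = (-5.0000,-3.7500)
o1: d²=26 ≤ ρ²=42; F_rep = 35·(1,5)/26² = (0.0518,0.2589)
F = F_att + ΣF_rep = (-4.9482,-3.4911)
Δp = p'−p = (-1.2371,-0.8728); α = Δx/Fx = (-3345/2704) / (-3345/676) = 1/4
check: Δy/Fy = (-295/338) / (-590/169) = 1/4 ✓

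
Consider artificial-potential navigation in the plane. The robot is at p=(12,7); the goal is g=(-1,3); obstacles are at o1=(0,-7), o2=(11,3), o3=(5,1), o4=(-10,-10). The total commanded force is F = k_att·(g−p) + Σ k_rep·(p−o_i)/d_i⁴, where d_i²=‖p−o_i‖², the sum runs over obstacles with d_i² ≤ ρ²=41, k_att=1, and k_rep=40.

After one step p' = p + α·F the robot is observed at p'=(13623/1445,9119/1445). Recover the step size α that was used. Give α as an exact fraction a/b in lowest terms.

α = 1/5

F_att = 1·(g−p) = 1·(-13,-4) = (-13.0000,-4.0000)
o1: d²=340 > ρ²=41 → inactive
o2: d²=17 ≤ ρ²=41; F_rep = 40·(1,4)/17² = (0.1384,0.5536)
o3: d²=85 > ρ²=41 → inactive
o4: d²=773 > ρ²=41 → inactive
F = F_att + ΣF_rep = (-12.8616,-3.4464)
Δp = p'−p = (-2.5723,-0.6893); α = Δx/Fx = (-3717/1445) / (-3717/289) = 1/5
check: Δy/Fy = (-996/1445) / (-996/289) = 1/5 ✓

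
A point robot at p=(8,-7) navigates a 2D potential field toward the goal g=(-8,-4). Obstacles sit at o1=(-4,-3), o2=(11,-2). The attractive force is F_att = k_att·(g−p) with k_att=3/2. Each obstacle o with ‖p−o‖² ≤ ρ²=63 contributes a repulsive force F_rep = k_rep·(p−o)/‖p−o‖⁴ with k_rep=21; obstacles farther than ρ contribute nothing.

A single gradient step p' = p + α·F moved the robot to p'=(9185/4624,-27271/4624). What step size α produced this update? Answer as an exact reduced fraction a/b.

α = 1/4

F_att = 3/2·(g−p) = 3/2·(-16,3) = (-24.0000,4.5000)
o1: d²=160 > ρ²=63 → inactive
o2: d²=34 ≤ ρ²=63; F_rep = 21·(-3,-5)/34² = (-0.0545,-0.0908)
F = F_att + ΣF_rep = (-24.0545,4.4092)
Δp = p'−p = (-6.0136,1.1023); α = Δx/Fx = (-27807/4624) / (-27807/1156) = 1/4
check: Δy/Fy = (5097/4624) / (5097/1156) = 1/4 ✓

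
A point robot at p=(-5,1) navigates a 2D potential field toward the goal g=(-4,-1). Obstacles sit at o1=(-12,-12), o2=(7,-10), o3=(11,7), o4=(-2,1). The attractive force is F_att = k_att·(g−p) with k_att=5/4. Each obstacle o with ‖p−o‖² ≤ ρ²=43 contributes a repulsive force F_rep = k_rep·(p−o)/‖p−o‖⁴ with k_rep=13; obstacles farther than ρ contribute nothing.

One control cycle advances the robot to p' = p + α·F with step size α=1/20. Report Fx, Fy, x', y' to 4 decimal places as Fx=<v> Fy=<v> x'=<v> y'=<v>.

Fx=0.7685 Fy=-2.5000 x'=-4.9616 y'=0.8750

F_att = 5/4·(g−p) = 5/4·(1,-2) = (1.2500,-2.5000)
o1: d²=218 > ρ²=43 → inactive
o2: d²=265 > ρ²=43 → inactive
o3: d²=292 > ρ²=43 → inactive
o4: d²=9 ≤ ρ²=43; F_rep = 13·(-3,0)/9² = (-0.4815,0.0000)
F = F_att + ΣF_rep = (0.7685,-2.5000)
p' = p + 1/20·F = (-4.9616,0.8750)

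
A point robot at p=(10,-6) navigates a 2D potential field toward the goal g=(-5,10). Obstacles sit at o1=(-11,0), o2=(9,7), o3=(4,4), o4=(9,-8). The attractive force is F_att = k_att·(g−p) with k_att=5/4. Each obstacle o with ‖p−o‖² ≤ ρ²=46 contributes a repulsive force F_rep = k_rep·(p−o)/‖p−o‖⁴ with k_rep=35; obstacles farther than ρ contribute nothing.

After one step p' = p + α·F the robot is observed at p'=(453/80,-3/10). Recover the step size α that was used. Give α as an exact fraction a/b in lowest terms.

α = 1/4

F_att = 5/4·(g−p) = 5/4·(-15,16) = (-18.7500,20.0000)
o1: d²=477 > ρ²=46 → inactive
o2: d²=170 > ρ²=46 → inactive
o3: d²=136 > ρ²=46 → inactive
o4: d²=5 ≤ ρ²=46; F_rep = 35·(1,2)/5² = (1.4000,2.8000)
F = F_att + ΣF_rep = (-17.3500,22.8000)
Δp = p'−p = (-4.3375,5.7000); α = Δx/Fx = (-347/80) / (-347/20) = 1/4
check: Δy/Fy = (57/10) / (114/5) = 1/4 ✓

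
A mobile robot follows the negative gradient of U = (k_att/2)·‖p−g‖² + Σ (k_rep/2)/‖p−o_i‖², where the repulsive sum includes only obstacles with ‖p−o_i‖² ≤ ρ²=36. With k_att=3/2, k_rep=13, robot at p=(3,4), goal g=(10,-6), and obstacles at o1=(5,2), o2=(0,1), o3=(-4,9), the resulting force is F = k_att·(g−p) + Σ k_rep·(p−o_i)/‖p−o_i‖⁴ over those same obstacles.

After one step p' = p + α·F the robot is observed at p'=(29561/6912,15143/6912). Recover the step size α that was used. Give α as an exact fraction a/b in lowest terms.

α = 1/8

F_att = 3/2·(g−p) = 3/2·(7,-10) = (10.5000,-15.0000)
o1: d²=8 ≤ ρ²=36; F_rep = 13·(-2,2)/8² = (-0.4062,0.4062)
o2: d²=18 ≤ ρ²=36; F_rep = 13·(3,3)/18² = (0.1204,0.1204)
o3: d²=74 > ρ²=36 → inactive
F = F_att + ΣF_rep = (10.2141,-14.4734)
Δp = p'−p = (1.2768,-1.8092); α = Δx/Fx = (8825/6912) / (8825/864) = 1/8
check: Δy/Fy = (-12505/6912) / (-12505/864) = 1/8 ✓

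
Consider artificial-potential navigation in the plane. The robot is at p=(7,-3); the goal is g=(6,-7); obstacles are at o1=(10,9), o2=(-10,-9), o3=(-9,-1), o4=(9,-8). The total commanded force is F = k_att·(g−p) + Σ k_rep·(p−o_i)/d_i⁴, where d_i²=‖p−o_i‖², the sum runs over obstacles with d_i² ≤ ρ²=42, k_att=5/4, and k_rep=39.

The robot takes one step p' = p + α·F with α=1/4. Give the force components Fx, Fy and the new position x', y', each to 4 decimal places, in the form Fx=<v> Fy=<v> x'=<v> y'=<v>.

Fx=-1.3427 Fy=-4.7681 x'=6.6643 y'=-4.1920

F_att = 5/4·(g−p) = 5/4·(-1,-4) = (-1.2500,-5.0000)
o1: d²=153 > ρ²=42 → inactive
o2: d²=325 > ρ²=42 → inactive
o3: d²=260 > ρ²=42 → inactive
o4: d²=29 ≤ ρ²=42; F_rep = 39·(-2,5)/29² = (-0.0927,0.2319)
F = F_att + ΣF_rep = (-1.3427,-4.7681)
p' = p + 1/4·F = (6.6643,-4.1920)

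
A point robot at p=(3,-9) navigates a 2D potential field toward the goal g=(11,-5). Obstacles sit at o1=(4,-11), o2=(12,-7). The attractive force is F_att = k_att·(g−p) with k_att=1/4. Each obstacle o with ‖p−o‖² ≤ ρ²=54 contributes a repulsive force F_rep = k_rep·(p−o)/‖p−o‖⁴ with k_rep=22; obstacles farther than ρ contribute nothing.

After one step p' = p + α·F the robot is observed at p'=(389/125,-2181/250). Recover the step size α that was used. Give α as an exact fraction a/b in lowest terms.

α = 1/10

F_att = 1/4·(g−p) = 1/4·(8,4) = (2.0000,1.0000)
o1: d²=5 ≤ ρ²=54; F_rep = 22·(-1,2)/5² = (-0.8800,1.7600)
o2: d²=85 > ρ²=54 → inactive
F = F_att + ΣF_rep = (1.1200,2.7600)
Δp = p'−p = (0.1120,0.2760); α = Δx/Fx = (14/125) / (28/25) = 1/10
check: Δy/Fy = (69/250) / (69/25) = 1/10 ✓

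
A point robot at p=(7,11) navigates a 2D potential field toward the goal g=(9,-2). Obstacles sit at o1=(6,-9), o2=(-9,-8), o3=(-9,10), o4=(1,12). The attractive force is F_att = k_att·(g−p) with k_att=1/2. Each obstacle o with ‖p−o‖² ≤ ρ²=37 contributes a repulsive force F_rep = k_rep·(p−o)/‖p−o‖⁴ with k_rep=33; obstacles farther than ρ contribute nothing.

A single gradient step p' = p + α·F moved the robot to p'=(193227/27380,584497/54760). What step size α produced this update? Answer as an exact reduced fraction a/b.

F_att = 1/2·(g−p) = 1/2·(2,-13) = (1.0000,-6.5000)
o1: d²=401 > ρ²=37 → inactive
o2: d²=617 > ρ²=37 → inactive
o3: d²=257 > ρ²=37 → inactive
o4: d²=37 ≤ ρ²=37; F_rep = 33·(6,-1)/37² = (0.1446,-0.0241)
F = F_att + ΣF_rep = (1.1446,-6.5241)
Δp = p'−p = (0.0572,-0.3262); α = Δx/Fx = (1567/27380) / (1567/1369) = 1/20
check: Δy/Fy = (-17863/54760) / (-17863/2738) = 1/20 ✓

α = 1/20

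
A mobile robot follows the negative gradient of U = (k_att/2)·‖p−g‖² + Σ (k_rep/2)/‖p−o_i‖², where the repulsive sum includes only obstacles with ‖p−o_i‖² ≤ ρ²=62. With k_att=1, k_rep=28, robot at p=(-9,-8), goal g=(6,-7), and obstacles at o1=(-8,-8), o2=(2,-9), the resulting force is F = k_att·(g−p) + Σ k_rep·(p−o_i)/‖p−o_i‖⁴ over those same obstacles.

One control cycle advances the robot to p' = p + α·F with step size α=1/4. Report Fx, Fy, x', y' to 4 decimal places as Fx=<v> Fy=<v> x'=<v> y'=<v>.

F_att = 1·(g−p) = 1·(15,1) = (15.0000,1.0000)
o1: d²=1 ≤ ρ²=62; F_rep = 28·(-1,0)/1² = (-28.0000,0.0000)
o2: d²=122 > ρ²=62 → inactive
F = F_att + ΣF_rep = (-13.0000,1.0000)
p' = p + 1/4·F = (-12.2500,-7.7500)

Fx=-13.0000 Fy=1.0000 x'=-12.2500 y'=-7.7500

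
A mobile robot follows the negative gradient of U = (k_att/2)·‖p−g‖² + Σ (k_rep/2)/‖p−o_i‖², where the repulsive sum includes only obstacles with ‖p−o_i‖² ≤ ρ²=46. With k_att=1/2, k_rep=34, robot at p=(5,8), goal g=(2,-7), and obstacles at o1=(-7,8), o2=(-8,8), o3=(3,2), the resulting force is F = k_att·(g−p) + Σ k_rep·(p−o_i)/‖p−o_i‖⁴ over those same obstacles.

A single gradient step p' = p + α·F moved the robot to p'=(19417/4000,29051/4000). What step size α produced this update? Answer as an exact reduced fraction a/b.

F_att = 1/2·(g−p) = 1/2·(-3,-15) = (-1.5000,-7.5000)
o1: d²=144 > ρ²=46 → inactive
o2: d²=169 > ρ²=46 → inactive
o3: d²=40 ≤ ρ²=46; F_rep = 34·(2,6)/40² = (0.0425,0.1275)
F = F_att + ΣF_rep = (-1.4575,-7.3725)
Δp = p'−p = (-0.1457,-0.7372); α = Δx/Fx = (-583/4000) / (-583/400) = 1/10
check: Δy/Fy = (-2949/4000) / (-2949/400) = 1/10 ✓

α = 1/10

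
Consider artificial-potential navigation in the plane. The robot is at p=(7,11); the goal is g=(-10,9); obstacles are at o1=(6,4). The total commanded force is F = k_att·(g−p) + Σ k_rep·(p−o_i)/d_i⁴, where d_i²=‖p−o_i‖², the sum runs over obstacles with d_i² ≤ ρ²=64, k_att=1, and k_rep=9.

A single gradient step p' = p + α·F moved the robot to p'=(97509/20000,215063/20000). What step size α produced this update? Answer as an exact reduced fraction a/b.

α = 1/8

F_att = 1·(g−p) = 1·(-17,-2) = (-17.0000,-2.0000)
o1: d²=50 ≤ ρ²=64; F_rep = 9·(1,7)/50² = (0.0036,0.0252)
F = F_att + ΣF_rep = (-16.9964,-1.9748)
Δp = p'−p = (-2.1246,-0.2469); α = Δx/Fx = (-42491/20000) / (-42491/2500) = 1/8
check: Δy/Fy = (-4937/20000) / (-4937/2500) = 1/8 ✓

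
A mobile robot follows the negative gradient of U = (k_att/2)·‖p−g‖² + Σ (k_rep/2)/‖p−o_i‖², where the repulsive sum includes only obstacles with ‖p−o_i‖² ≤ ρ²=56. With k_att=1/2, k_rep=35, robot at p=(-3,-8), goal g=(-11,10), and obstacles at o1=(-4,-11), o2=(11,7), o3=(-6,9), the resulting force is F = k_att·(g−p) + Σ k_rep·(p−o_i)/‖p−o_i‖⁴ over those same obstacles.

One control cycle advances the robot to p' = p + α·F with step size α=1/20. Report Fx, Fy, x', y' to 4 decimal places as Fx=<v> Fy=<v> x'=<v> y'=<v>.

F_att = 1/2·(g−p) = 1/2·(-8,18) = (-4.0000,9.0000)
o1: d²=10 ≤ ρ²=56; F_rep = 35·(1,3)/10² = (0.3500,1.0500)
o2: d²=421 > ρ²=56 → inactive
o3: d²=298 > ρ²=56 → inactive
F = F_att + ΣF_rep = (-3.6500,10.0500)
p' = p + 1/20·F = (-3.1825,-7.4975)

Fx=-3.6500 Fy=10.0500 x'=-3.1825 y'=-7.4975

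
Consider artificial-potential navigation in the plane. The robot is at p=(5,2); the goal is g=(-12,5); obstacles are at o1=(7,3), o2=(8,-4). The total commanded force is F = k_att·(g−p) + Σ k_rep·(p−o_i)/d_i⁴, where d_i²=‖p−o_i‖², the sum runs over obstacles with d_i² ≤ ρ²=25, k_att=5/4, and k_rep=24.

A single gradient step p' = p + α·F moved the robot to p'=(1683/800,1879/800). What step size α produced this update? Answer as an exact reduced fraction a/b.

F_att = 5/4·(g−p) = 5/4·(-17,3) = (-21.2500,3.7500)
o1: d²=5 ≤ ρ²=25; F_rep = 24·(-2,-1)/5² = (-1.9200,-0.9600)
o2: d²=45 > ρ²=25 → inactive
F = F_att + ΣF_rep = (-23.1700,2.7900)
Δp = p'−p = (-2.8963,0.3488); α = Δx/Fx = (-2317/800) / (-2317/100) = 1/8
check: Δy/Fy = (279/800) / (279/100) = 1/8 ✓

α = 1/8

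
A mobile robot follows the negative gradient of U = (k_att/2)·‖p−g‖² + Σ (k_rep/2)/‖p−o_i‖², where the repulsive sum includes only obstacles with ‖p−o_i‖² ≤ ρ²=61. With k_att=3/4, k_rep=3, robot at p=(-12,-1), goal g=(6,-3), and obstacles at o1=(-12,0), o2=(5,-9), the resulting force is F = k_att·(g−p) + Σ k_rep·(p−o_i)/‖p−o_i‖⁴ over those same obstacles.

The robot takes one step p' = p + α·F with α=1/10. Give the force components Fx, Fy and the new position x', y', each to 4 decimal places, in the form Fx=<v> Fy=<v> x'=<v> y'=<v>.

Fx=13.5000 Fy=-4.5000 x'=-10.6500 y'=-1.4500

F_att = 3/4·(g−p) = 3/4·(18,-2) = (13.5000,-1.5000)
o1: d²=1 ≤ ρ²=61; F_rep = 3·(0,-1)/1² = (0.0000,-3.0000)
o2: d²=353 > ρ²=61 → inactive
F = F_att + ΣF_rep = (13.5000,-4.5000)
p' = p + 1/10·F = (-10.6500,-1.4500)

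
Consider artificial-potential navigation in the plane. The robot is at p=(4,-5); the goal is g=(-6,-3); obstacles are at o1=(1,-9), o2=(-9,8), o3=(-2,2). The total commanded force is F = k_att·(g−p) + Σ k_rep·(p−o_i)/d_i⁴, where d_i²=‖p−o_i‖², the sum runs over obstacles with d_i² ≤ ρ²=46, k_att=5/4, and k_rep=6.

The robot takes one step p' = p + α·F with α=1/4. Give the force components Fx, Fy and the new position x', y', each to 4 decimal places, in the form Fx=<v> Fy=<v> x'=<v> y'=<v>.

Fx=-12.4712 Fy=2.5384 x'=0.8822 y'=-4.3654

F_att = 5/4·(g−p) = 5/4·(-10,2) = (-12.5000,2.5000)
o1: d²=25 ≤ ρ²=46; F_rep = 6·(3,4)/25² = (0.0288,0.0384)
o2: d²=338 > ρ²=46 → inactive
o3: d²=85 > ρ²=46 → inactive
F = F_att + ΣF_rep = (-12.4712,2.5384)
p' = p + 1/4·F = (0.8822,-4.3654)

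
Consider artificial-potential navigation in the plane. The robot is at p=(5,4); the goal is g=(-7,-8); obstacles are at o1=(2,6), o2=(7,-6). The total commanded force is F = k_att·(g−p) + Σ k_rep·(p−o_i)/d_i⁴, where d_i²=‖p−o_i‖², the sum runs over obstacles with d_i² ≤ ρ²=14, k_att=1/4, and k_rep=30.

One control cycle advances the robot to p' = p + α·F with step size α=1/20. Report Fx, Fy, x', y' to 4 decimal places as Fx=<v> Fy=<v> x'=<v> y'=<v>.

Fx=-2.4675 Fy=-3.3550 x'=4.8766 y'=3.8322

F_att = 1/4·(g−p) = 1/4·(-12,-12) = (-3.0000,-3.0000)
o1: d²=13 ≤ ρ²=14; F_rep = 30·(3,-2)/13² = (0.5325,-0.3550)
o2: d²=104 > ρ²=14 → inactive
F = F_att + ΣF_rep = (-2.4675,-3.3550)
p' = p + 1/20·F = (4.8766,3.8322)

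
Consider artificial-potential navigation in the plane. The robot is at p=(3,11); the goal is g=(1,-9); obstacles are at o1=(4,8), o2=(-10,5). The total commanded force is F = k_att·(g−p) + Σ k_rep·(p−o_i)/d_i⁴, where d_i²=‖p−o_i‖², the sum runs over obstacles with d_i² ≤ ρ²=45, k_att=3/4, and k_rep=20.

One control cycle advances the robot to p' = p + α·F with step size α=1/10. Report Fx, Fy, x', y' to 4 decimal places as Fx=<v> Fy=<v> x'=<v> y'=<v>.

F_att = 3/4·(g−p) = 3/4·(-2,-20) = (-1.5000,-15.0000)
o1: d²=10 ≤ ρ²=45; F_rep = 20·(-1,3)/10² = (-0.2000,0.6000)
o2: d²=205 > ρ²=45 → inactive
F = F_att + ΣF_rep = (-1.7000,-14.4000)
p' = p + 1/10·F = (2.8300,9.5600)

Fx=-1.7000 Fy=-14.4000 x'=2.8300 y'=9.5600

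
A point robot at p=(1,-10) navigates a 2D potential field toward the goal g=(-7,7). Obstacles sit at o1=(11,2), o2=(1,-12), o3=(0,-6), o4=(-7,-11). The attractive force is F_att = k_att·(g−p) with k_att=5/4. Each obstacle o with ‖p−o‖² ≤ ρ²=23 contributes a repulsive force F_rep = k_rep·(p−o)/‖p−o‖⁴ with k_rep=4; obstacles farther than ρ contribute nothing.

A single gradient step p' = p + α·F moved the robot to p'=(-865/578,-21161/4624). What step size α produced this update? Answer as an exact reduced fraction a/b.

α = 1/4

F_att = 5/4·(g−p) = 5/4·(-8,17) = (-10.0000,21.2500)
o1: d²=244 > ρ²=23 → inactive
o2: d²=4 ≤ ρ²=23; F_rep = 4·(0,2)/4² = (0.0000,0.5000)
o3: d²=17 ≤ ρ²=23; F_rep = 4·(1,-4)/17² = (0.0138,-0.0554)
o4: d²=65 > ρ²=23 → inactive
F = F_att + ΣF_rep = (-9.9862,21.6946)
Δp = p'−p = (-2.4965,5.4237); α = Δx/Fx = (-1443/578) / (-2886/289) = 1/4
check: Δy/Fy = (25079/4624) / (25079/1156) = 1/4 ✓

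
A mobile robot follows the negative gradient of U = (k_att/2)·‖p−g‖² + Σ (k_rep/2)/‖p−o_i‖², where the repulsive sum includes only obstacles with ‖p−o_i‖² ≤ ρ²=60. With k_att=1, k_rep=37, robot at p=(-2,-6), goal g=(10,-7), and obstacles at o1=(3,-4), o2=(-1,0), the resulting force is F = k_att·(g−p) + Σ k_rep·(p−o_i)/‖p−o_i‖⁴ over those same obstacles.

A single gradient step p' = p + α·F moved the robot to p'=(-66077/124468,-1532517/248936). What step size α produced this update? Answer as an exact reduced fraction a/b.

F_att = 1·(g−p) = 1·(12,-1) = (12.0000,-1.0000)
o1: d²=29 ≤ ρ²=60; F_rep = 37·(-5,-2)/29² = (-0.2200,-0.0880)
o2: d²=37 ≤ ρ²=60; F_rep = 37·(-1,-6)/37² = (-0.0270,-0.1622)
F = F_att + ΣF_rep = (11.7530,-1.2502)
Δp = p'−p = (1.4691,-0.1563); α = Δx/Fx = (182859/124468) / (365718/31117) = 1/8
check: Δy/Fy = (-38901/248936) / (-38901/31117) = 1/8 ✓

α = 1/8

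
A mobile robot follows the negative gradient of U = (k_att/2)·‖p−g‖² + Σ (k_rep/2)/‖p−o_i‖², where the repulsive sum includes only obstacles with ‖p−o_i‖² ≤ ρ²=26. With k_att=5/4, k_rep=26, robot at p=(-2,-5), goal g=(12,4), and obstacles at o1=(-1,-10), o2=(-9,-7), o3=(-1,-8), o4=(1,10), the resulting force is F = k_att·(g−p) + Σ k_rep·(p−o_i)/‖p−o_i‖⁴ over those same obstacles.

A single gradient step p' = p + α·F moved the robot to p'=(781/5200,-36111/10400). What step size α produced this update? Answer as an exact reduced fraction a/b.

F_att = 5/4·(g−p) = 5/4·(14,9) = (17.5000,11.2500)
o1: d²=26 ≤ ρ²=26; F_rep = 26·(-1,5)/26² = (-0.0385,0.1923)
o2: d²=53 > ρ²=26 → inactive
o3: d²=10 ≤ ρ²=26; F_rep = 26·(-1,3)/10² = (-0.2600,0.7800)
o4: d²=234 > ρ²=26 → inactive
F = F_att + ΣF_rep = (17.2015,12.2223)
Δp = p'−p = (2.1502,1.5278); α = Δx/Fx = (11181/5200) / (11181/650) = 1/8
check: Δy/Fy = (15889/10400) / (15889/1300) = 1/8 ✓

α = 1/8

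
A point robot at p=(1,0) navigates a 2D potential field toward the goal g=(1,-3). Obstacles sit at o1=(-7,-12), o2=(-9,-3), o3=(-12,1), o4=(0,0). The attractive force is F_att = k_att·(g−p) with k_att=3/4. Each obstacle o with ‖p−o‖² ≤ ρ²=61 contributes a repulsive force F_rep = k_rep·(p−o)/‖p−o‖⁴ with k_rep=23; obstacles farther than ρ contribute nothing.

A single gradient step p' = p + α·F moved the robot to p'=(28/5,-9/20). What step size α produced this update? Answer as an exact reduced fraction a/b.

α = 1/5

F_att = 3/4·(g−p) = 3/4·(0,-3) = (0.0000,-2.2500)
o1: d²=208 > ρ²=61 → inactive
o2: d²=109 > ρ²=61 → inactive
o3: d²=170 > ρ²=61 → inactive
o4: d²=1 ≤ ρ²=61; F_rep = 23·(1,0)/1² = (23.0000,0.0000)
F = F_att + ΣF_rep = (23.0000,-2.2500)
Δp = p'−p = (4.6000,-0.4500); α = Δx/Fx = (23/5) / (23) = 1/5
check: Δy/Fy = (-9/20) / (-9/4) = 1/5 ✓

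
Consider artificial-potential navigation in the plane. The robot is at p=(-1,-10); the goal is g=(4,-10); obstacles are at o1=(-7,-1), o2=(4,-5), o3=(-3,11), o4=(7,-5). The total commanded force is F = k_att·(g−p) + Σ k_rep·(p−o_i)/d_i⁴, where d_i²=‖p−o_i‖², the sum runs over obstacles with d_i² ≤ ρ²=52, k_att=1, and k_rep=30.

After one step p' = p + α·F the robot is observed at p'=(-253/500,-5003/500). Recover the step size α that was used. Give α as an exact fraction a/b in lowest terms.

F_att = 1·(g−p) = 1·(5,0) = (5.0000,0.0000)
o1: d²=117 > ρ²=52 → inactive
o2: d²=50 ≤ ρ²=52; F_rep = 30·(-5,-5)/50² = (-0.0600,-0.0600)
o3: d²=445 > ρ²=52 → inactive
o4: d²=89 > ρ²=52 → inactive
F = F_att + ΣF_rep = (4.9400,-0.0600)
Δp = p'−p = (0.4940,-0.0060); α = Δx/Fx = (247/500) / (247/50) = 1/10
check: Δy/Fy = (-3/500) / (-3/50) = 1/10 ✓

α = 1/10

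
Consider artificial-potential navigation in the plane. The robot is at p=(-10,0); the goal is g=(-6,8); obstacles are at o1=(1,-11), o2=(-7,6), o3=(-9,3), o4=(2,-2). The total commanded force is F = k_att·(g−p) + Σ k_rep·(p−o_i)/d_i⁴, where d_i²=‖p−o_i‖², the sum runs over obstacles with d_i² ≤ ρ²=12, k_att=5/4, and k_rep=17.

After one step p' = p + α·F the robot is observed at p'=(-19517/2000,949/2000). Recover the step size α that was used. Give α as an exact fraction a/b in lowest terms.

α = 1/20

F_att = 5/4·(g−p) = 5/4·(4,8) = (5.0000,10.0000)
o1: d²=242 > ρ²=12 → inactive
o2: d²=45 > ρ²=12 → inactive
o3: d²=10 ≤ ρ²=12; F_rep = 17·(-1,-3)/10² = (-0.1700,-0.5100)
o4: d²=148 > ρ²=12 → inactive
F = F_att + ΣF_rep = (4.8300,9.4900)
Δp = p'−p = (0.2415,0.4745); α = Δx/Fx = (483/2000) / (483/100) = 1/20
check: Δy/Fy = (949/2000) / (949/100) = 1/20 ✓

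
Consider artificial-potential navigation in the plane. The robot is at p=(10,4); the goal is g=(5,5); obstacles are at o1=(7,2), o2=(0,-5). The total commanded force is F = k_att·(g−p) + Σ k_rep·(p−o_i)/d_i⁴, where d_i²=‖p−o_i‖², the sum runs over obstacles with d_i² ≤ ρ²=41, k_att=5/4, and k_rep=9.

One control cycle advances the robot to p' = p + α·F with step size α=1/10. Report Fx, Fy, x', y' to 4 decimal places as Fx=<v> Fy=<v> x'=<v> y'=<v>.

F_att = 5/4·(g−p) = 5/4·(-5,1) = (-6.2500,1.2500)
o1: d²=13 ≤ ρ²=41; F_rep = 9·(3,2)/13² = (0.1598,0.1065)
o2: d²=181 > ρ²=41 → inactive
F = F_att + ΣF_rep = (-6.0902,1.3565)
p' = p + 1/10·F = (9.3910,4.1357)

Fx=-6.0902 Fy=1.3565 x'=9.3910 y'=4.1357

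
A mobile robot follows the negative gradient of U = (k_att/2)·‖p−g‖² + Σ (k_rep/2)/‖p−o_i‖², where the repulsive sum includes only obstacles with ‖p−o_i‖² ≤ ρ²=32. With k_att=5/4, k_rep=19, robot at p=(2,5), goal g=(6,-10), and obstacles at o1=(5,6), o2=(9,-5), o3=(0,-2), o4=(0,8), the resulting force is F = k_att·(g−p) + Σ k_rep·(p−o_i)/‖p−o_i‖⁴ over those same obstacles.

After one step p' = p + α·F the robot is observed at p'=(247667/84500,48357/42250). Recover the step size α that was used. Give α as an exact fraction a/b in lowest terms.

F_att = 5/4·(g−p) = 5/4·(4,-15) = (5.0000,-18.7500)
o1: d²=10 ≤ ρ²=32; F_rep = 19·(-3,-1)/10² = (-0.5700,-0.1900)
o2: d²=149 > ρ²=32 → inactive
o3: d²=53 > ρ²=32 → inactive
o4: d²=13 ≤ ρ²=32; F_rep = 19·(2,-3)/13² = (0.2249,-0.3373)
F = F_att + ΣF_rep = (4.6549,-19.2773)
Δp = p'−p = (0.9310,-3.8555); α = Δx/Fx = (78667/84500) / (78667/16900) = 1/5
check: Δy/Fy = (-162893/42250) / (-162893/8450) = 1/5 ✓

α = 1/5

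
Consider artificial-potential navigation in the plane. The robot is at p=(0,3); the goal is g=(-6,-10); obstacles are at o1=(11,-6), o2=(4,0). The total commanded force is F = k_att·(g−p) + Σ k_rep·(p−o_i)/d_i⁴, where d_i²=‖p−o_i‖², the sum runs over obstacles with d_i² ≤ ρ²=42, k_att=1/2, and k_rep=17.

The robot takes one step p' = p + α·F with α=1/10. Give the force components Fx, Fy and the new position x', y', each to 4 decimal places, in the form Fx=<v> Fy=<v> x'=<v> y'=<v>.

F_att = 1/2·(g−p) = 1/2·(-6,-13) = (-3.0000,-6.5000)
o1: d²=202 > ρ²=42 → inactive
o2: d²=25 ≤ ρ²=42; F_rep = 17·(-4,3)/25² = (-0.1088,0.0816)
F = F_att + ΣF_rep = (-3.1088,-6.4184)
p' = p + 1/10·F = (-0.3109,2.3582)

Fx=-3.1088 Fy=-6.4184 x'=-0.3109 y'=2.3582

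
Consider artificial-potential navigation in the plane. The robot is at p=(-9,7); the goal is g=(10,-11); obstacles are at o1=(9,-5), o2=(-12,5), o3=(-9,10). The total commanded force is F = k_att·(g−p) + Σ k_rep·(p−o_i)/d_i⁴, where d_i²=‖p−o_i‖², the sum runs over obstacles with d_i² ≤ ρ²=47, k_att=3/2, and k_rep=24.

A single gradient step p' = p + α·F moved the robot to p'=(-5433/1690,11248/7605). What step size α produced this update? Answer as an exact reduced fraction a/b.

F_att = 3/2·(g−p) = 3/2·(19,-18) = (28.5000,-27.0000)
o1: d²=468 > ρ²=47 → inactive
o2: d²=13 ≤ ρ²=47; F_rep = 24·(3,2)/13² = (0.4260,0.2840)
o3: d²=9 ≤ ρ²=47; F_rep = 24·(0,-3)/9² = (0.0000,-0.8889)
F = F_att + ΣF_rep = (28.9260,-27.6049)
Δp = p'−p = (5.7852,-5.5210); α = Δx/Fx = (9777/1690) / (9777/338) = 1/5
check: Δy/Fy = (-41987/7605) / (-41987/1521) = 1/5 ✓

α = 1/5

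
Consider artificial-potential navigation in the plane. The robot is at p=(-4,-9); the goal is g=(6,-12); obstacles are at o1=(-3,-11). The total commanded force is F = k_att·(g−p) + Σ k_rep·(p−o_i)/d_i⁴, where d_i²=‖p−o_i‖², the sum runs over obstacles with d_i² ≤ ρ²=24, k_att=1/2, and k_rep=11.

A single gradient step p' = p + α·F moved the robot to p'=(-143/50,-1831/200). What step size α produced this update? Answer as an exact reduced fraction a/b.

α = 1/4

F_att = 1/2·(g−p) = 1/2·(10,-3) = (5.0000,-1.5000)
o1: d²=5 ≤ ρ²=24; F_rep = 11·(-1,2)/5² = (-0.4400,0.8800)
F = F_att + ΣF_rep = (4.5600,-0.6200)
Δp = p'−p = (1.1400,-0.1550); α = Δx/Fx = (57/50) / (114/25) = 1/4
check: Δy/Fy = (-31/200) / (-31/50) = 1/4 ✓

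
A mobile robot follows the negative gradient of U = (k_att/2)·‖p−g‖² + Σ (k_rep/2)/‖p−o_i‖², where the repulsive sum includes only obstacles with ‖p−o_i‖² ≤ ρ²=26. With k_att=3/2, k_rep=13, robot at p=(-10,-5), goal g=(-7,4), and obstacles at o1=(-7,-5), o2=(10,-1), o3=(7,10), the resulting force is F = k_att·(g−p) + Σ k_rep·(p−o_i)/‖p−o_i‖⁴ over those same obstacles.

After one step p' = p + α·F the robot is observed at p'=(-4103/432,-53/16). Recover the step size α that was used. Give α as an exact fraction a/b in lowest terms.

F_att = 3/2·(g−p) = 3/2·(3,9) = (4.5000,13.5000)
o1: d²=9 ≤ ρ²=26; F_rep = 13·(-3,0)/9² = (-0.4815,0.0000)
o2: d²=416 > ρ²=26 → inactive
o3: d²=514 > ρ²=26 → inactive
F = F_att + ΣF_rep = (4.0185,13.5000)
Δp = p'−p = (0.5023,1.6875); α = Δx/Fx = (217/432) / (217/54) = 1/8
check: Δy/Fy = (27/16) / (27/2) = 1/8 ✓

α = 1/8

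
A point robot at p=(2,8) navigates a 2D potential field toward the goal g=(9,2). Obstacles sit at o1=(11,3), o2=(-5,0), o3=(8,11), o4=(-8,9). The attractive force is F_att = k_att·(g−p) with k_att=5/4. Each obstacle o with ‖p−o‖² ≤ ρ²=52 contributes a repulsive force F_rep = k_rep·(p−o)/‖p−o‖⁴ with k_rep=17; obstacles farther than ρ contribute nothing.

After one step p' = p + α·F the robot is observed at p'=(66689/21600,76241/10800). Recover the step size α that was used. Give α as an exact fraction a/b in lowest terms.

F_att = 5/4·(g−p) = 5/4·(7,-6) = (8.7500,-7.5000)
o1: d²=106 > ρ²=52 → inactive
o2: d²=113 > ρ²=52 → inactive
o3: d²=45 ≤ ρ²=52; F_rep = 17·(-6,-3)/45² = (-0.0504,-0.0252)
o4: d²=101 > ρ²=52 → inactive
F = F_att + ΣF_rep = (8.6996,-7.5252)
Δp = p'−p = (1.0875,-0.9406); α = Δx/Fx = (23489/21600) / (23489/2700) = 1/8
check: Δy/Fy = (-10159/10800) / (-10159/1350) = 1/8 ✓

α = 1/8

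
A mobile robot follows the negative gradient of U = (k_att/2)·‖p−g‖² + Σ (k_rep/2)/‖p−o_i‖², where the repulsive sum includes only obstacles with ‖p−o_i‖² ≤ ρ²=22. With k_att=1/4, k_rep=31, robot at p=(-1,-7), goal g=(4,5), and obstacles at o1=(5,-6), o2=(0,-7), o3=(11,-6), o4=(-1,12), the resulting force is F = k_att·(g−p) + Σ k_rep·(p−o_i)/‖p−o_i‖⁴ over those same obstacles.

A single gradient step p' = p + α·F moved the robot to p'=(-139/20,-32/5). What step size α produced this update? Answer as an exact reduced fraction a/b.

α = 1/5

F_att = 1/4·(g−p) = 1/4·(5,12) = (1.2500,3.0000)
o1: d²=37 > ρ²=22 → inactive
o2: d²=1 ≤ ρ²=22; F_rep = 31·(-1,0)/1² = (-31.0000,0.0000)
o3: d²=145 > ρ²=22 → inactive
o4: d²=361 > ρ²=22 → inactive
F = F_att + ΣF_rep = (-29.7500,3.0000)
Δp = p'−p = (-5.9500,0.6000); α = Δx/Fx = (-119/20) / (-119/4) = 1/5
check: Δy/Fy = (3/5) / (3) = 1/5 ✓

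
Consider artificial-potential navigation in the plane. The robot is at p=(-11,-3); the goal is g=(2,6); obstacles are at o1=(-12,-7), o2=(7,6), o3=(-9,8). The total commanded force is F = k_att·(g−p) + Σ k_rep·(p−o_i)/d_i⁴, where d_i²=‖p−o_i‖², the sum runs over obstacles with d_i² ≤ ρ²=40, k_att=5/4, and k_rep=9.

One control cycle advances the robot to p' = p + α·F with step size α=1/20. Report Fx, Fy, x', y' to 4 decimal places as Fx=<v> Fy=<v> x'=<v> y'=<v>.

F_att = 5/4·(g−p) = 5/4·(13,9) = (16.2500,11.2500)
o1: d²=17 ≤ ρ²=40; F_rep = 9·(1,4)/17² = (0.0311,0.1246)
o2: d²=405 > ρ²=40 → inactive
o3: d²=125 > ρ²=40 → inactive
F = F_att + ΣF_rep = (16.2811,11.3746)
p' = p + 1/20·F = (-10.1859,-2.4313)

Fx=16.2811 Fy=11.3746 x'=-10.1859 y'=-2.4313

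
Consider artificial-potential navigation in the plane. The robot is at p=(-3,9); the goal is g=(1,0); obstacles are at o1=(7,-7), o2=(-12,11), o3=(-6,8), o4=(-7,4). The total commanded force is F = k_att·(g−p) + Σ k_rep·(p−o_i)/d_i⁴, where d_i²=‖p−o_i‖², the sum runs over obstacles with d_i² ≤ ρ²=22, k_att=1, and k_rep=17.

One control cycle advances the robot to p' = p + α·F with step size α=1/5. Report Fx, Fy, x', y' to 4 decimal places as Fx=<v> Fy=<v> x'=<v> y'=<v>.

Fx=4.5100 Fy=-8.8300 x'=-2.0980 y'=7.2340

F_att = 1·(g−p) = 1·(4,-9) = (4.0000,-9.0000)
o1: d²=356 > ρ²=22 → inactive
o2: d²=85 > ρ²=22 → inactive
o3: d²=10 ≤ ρ²=22; F_rep = 17·(3,1)/10² = (0.5100,0.1700)
o4: d²=41 > ρ²=22 → inactive
F = F_att + ΣF_rep = (4.5100,-8.8300)
p' = p + 1/5·F = (-2.0980,7.2340)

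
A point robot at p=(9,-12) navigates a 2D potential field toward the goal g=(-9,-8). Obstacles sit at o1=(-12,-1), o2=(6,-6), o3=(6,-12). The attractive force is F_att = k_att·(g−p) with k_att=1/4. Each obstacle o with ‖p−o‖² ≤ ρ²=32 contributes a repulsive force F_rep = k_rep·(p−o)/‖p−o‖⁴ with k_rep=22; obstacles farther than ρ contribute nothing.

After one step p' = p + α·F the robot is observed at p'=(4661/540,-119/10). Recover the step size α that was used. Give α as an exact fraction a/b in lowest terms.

α = 1/10

F_att = 1/4·(g−p) = 1/4·(-18,4) = (-4.5000,1.0000)
o1: d²=562 > ρ²=32 → inactive
o2: d²=45 > ρ²=32 → inactive
o3: d²=9 ≤ ρ²=32; F_rep = 22·(3,0)/9² = (0.8148,0.0000)
F = F_att + ΣF_rep = (-3.6852,1.0000)
Δp = p'−p = (-0.3685,0.1000); α = Δx/Fx = (-199/540) / (-199/54) = 1/10
check: Δy/Fy = (1/10) / (1) = 1/10 ✓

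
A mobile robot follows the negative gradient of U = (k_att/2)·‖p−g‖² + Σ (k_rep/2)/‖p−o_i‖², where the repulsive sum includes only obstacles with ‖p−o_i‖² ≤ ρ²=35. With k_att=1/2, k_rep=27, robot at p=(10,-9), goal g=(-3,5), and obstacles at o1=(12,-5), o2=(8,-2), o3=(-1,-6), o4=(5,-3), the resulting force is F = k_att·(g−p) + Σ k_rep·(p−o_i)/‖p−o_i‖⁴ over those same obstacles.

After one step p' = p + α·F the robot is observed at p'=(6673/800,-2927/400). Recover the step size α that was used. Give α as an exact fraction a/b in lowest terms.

F_att = 1/2·(g−p) = 1/2·(-13,14) = (-6.5000,7.0000)
o1: d²=20 ≤ ρ²=35; F_rep = 27·(-2,-4)/20² = (-0.1350,-0.2700)
o2: d²=53 > ρ²=35 → inactive
o3: d²=130 > ρ²=35 → inactive
o4: d²=61 > ρ²=35 → inactive
F = F_att + ΣF_rep = (-6.6350,6.7300)
Δp = p'−p = (-1.6587,1.6825); α = Δx/Fx = (-1327/800) / (-1327/200) = 1/4
check: Δy/Fy = (673/400) / (673/100) = 1/4 ✓

α = 1/4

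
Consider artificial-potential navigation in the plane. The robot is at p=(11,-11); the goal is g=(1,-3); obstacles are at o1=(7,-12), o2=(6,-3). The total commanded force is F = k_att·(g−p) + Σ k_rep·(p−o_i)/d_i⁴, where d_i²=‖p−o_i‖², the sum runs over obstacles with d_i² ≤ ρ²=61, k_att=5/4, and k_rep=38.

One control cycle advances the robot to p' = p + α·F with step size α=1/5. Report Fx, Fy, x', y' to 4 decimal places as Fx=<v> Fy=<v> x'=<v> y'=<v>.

Fx=-11.9740 Fy=10.1315 x'=8.6052 y'=-8.9737

F_att = 5/4·(g−p) = 5/4·(-10,8) = (-12.5000,10.0000)
o1: d²=17 ≤ ρ²=61; F_rep = 38·(4,1)/17² = (0.5260,0.1315)
o2: d²=89 > ρ²=61 → inactive
F = F_att + ΣF_rep = (-11.9740,10.1315)
p' = p + 1/5·F = (8.6052,-8.9737)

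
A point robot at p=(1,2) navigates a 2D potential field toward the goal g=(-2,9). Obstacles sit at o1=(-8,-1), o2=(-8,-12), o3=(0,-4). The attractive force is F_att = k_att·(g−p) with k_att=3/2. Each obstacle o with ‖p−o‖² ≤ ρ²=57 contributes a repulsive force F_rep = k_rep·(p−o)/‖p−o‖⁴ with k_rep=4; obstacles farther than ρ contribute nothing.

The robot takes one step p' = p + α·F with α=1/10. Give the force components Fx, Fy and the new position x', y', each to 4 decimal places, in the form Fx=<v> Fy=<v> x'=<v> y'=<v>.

Fx=-4.4971 Fy=10.5175 x'=0.5503 y'=3.0518

F_att = 3/2·(g−p) = 3/2·(-3,7) = (-4.5000,10.5000)
o1: d²=90 > ρ²=57 → inactive
o2: d²=277 > ρ²=57 → inactive
o3: d²=37 ≤ ρ²=57; F_rep = 4·(1,6)/37² = (0.0029,0.0175)
F = F_att + ΣF_rep = (-4.4971,10.5175)
p' = p + 1/10·F = (0.5503,3.0518)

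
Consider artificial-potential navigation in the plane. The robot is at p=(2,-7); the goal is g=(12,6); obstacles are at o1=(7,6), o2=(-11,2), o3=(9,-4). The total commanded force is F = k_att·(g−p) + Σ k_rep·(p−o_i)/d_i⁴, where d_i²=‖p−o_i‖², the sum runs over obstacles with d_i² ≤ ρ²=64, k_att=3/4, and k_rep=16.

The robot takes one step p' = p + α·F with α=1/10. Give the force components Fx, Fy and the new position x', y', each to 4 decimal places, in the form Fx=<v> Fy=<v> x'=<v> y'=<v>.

Fx=7.4667 Fy=9.7357 x'=2.7467 y'=-6.0264

F_att = 3/4·(g−p) = 3/4·(10,13) = (7.5000,9.7500)
o1: d²=194 > ρ²=64 → inactive
o2: d²=250 > ρ²=64 → inactive
o3: d²=58 ≤ ρ²=64; F_rep = 16·(-7,-3)/58² = (-0.0333,-0.0143)
F = F_att + ΣF_rep = (7.4667,9.7357)
p' = p + 1/10·F = (2.7467,-6.0264)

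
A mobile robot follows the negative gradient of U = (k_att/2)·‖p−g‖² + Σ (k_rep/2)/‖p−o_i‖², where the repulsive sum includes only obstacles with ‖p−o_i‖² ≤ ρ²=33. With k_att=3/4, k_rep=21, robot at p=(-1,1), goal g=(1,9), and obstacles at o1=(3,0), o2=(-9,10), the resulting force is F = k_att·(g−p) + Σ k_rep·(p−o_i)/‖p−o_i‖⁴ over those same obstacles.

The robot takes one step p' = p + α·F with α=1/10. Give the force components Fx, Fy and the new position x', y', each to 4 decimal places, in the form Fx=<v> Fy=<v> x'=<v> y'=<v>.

Fx=1.2093 Fy=6.0727 x'=-0.8791 y'=1.6073

F_att = 3/4·(g−p) = 3/4·(2,8) = (1.5000,6.0000)
o1: d²=17 ≤ ρ²=33; F_rep = 21·(-4,1)/17² = (-0.2907,0.0727)
o2: d²=145 > ρ²=33 → inactive
F = F_att + ΣF_rep = (1.2093,6.0727)
p' = p + 1/10·F = (-0.8791,1.6073)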